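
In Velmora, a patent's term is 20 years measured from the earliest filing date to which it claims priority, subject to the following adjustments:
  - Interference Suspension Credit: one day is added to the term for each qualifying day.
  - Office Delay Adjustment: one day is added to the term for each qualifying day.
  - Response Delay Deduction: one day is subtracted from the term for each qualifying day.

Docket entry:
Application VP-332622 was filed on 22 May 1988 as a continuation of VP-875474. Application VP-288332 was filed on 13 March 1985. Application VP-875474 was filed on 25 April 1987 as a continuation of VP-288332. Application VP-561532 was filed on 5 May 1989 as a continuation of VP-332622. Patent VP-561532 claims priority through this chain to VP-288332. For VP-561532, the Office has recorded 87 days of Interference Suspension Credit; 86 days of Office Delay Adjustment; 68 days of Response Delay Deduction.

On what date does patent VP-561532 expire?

June 26, 2005

Earliest priority filing: 13 March 1985.
Base term: 13 March 1985 + 20 years → 13 March 2005.
Interference Suspension Credit: +87 days → 8 June 2005.
Office Delay Adjustment: +86 days → 2 September 2005.
Response Delay Deduction: −68 days → 26 June 2005.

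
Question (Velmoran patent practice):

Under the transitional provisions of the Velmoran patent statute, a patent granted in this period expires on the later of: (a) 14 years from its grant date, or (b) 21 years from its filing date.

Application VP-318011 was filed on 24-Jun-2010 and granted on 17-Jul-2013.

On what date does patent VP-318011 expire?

(a) grant + 14 years → 17 July 2027.
(b) filing + 21 years → 24 June 2031.
Later of the two: 24 June 2031.

June 24, 2031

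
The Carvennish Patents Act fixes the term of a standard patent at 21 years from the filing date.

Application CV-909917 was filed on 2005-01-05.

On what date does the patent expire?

Filing date + 21 years → 5 January 2026.

2026-01-05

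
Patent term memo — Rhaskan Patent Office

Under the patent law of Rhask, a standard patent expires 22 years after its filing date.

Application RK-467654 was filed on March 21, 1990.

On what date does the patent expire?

Filing date + 22 years → 21 March 2012.

2012-03-21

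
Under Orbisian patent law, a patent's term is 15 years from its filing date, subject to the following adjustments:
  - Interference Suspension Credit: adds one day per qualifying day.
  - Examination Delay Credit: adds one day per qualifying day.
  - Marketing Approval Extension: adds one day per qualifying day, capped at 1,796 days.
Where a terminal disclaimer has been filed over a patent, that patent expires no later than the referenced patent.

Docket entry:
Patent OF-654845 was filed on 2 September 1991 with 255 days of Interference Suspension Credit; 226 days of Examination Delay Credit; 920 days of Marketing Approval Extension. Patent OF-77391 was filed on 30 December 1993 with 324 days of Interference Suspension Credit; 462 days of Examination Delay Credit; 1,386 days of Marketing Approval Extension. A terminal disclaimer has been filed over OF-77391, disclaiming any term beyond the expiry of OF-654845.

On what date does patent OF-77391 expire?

July 4, 2010

Natural term of OF-77391:
  Base: filing + 15 years → 30 December 2008.
  Interference Suspension Credit: +324 days → 19 November 2009.
  Examination Delay Credit: +462 days → 24 February 2011.
  Marketing Approval Extension: 1386 days (within the 1796-day cap) → +1386 days → 11 December 2014.
Expiry of referenced patent OF-654845:
  Base: filing + 15 years → 2 September 2006.
  Interference Suspension Credit: +255 days → 15 May 2007.
  Examination Delay Credit: +226 days → 27 December 2007.
  Marketing Approval Extension: 920 days (within the 1796-day cap) → +920 days → 4 July 2010.
Terminal disclaimer: OF-77391 expires on the earlier of 11 December 2014 and 4 July 2010.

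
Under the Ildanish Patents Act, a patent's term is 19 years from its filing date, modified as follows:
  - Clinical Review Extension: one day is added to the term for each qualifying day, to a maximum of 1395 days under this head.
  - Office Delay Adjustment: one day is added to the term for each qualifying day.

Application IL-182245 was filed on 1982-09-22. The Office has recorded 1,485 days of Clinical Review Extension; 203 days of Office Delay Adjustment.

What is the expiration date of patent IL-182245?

February 6, 2006

Base term: filing date + 19 years → 22 September 2001.
Clinical Review Extension: 1485 days claimed exceeds the 1395-day cap, so +1395 days → 18 July 2005.
Office Delay Adjustment: +203 days → 6 February 2006.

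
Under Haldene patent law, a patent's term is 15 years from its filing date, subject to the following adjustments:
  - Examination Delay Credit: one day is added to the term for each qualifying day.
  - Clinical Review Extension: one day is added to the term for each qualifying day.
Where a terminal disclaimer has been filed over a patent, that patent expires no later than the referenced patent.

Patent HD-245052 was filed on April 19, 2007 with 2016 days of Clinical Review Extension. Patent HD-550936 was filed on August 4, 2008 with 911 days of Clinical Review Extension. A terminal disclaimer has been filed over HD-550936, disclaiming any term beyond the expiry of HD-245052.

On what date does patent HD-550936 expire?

2026-01-31

Natural term of HD-550936:
  Base: filing + 15 years → 4 August 2023.
  Clinical Review Extension: +911 days → 31 January 2026.
Expiry of referenced patent HD-245052:
  Base: filing + 15 years → 19 April 2022.
  Clinical Review Extension: +2016 days → 26 October 2027.
Terminal disclaimer: HD-550936 expires on the earlier of 31 January 2026 and 26 October 2027.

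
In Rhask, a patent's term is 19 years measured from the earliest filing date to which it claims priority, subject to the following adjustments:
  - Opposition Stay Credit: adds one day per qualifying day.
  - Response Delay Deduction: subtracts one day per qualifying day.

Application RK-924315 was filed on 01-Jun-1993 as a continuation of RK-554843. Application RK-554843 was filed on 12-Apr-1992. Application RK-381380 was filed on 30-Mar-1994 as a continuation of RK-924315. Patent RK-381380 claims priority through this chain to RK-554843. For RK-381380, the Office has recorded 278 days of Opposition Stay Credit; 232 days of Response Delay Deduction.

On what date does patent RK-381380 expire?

May 28, 2011

Earliest priority filing: 12 April 1992.
Base term: 12 April 1992 + 19 years → 12 April 2011.
Opposition Stay Credit: +278 days → 15 January 2012.
Response Delay Deduction: −232 days → 28 May 2011.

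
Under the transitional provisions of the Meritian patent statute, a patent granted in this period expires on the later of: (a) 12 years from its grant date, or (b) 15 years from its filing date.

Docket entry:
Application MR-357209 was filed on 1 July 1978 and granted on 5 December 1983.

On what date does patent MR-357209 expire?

(a) grant + 12 years → 5 December 1995.
(b) filing + 15 years → 1 July 1993.
Later of the two: 5 December 1995.

December 5, 1995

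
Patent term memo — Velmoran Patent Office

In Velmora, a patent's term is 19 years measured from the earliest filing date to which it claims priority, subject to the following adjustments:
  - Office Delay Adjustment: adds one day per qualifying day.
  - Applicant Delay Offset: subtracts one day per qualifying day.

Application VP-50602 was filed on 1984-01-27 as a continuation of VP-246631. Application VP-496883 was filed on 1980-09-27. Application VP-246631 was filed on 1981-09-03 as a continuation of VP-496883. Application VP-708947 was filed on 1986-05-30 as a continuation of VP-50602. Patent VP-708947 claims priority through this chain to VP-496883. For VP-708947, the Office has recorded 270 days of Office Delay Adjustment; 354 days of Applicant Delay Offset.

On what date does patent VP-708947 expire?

1999-07-05

Earliest priority filing: 27 September 1980.
Base term: 27 September 1980 + 19 years → 27 September 1999.
Office Delay Adjustment: +270 days → 23 June 2000.
Applicant Delay Offset: −354 days → 5 July 1999.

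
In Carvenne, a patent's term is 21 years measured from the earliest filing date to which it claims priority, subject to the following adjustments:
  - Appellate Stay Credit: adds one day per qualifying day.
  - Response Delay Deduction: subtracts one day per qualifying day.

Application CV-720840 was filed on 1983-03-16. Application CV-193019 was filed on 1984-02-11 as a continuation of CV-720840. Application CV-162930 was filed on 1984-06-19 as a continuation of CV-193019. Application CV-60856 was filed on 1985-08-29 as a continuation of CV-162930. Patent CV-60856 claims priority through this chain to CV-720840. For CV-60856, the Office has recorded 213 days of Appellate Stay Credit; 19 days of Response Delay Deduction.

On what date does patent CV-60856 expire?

Earliest priority filing: 16 March 1983.
Base term: 16 March 1983 + 21 years → 16 March 2004.
Appellate Stay Credit: +213 days → 15 October 2004.
Response Delay Deduction: −19 days → 26 September 2004.

2004-09-26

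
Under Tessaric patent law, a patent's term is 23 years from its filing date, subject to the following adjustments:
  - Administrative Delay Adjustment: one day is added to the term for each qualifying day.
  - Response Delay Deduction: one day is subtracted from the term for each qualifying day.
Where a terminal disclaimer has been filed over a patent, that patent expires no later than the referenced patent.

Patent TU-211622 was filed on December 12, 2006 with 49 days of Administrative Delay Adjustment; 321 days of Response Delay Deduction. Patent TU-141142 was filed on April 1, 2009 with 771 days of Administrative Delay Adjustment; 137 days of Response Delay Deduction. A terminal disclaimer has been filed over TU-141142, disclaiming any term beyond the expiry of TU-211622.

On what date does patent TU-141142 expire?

2029-03-15

Natural term of TU-141142:
  Base: filing + 23 years → 1 April 2032.
  Administrative Delay Adjustment: +771 days → 12 May 2034.
  Response Delay Deduction: −137 days → 26 December 2033.
Expiry of referenced patent TU-211622:
  Base: filing + 23 years → 12 December 2029.
  Administrative Delay Adjustment: +49 days → 30 January 2030.
  Response Delay Deduction: −321 days → 15 March 2029.
Terminal disclaimer: TU-141142 expires on the earlier of 26 December 2033 and 15 March 2029.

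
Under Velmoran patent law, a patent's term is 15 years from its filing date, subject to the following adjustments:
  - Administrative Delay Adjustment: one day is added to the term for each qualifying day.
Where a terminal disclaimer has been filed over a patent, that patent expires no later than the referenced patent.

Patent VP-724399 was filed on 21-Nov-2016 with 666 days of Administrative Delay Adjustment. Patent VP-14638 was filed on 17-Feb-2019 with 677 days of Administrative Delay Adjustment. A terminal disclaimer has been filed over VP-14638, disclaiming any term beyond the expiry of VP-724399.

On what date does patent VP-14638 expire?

Natural term of VP-14638:
  Base: filing + 15 years → 17 February 2034.
  Administrative Delay Adjustment: +677 days → 26 December 2035.
Expiry of referenced patent VP-724399:
  Base: filing + 15 years → 21 November 2031.
  Administrative Delay Adjustment: +666 days → 17 September 2033.
Terminal disclaimer: VP-14638 expires on the earlier of 26 December 2035 and 17 September 2033.

September 17, 2033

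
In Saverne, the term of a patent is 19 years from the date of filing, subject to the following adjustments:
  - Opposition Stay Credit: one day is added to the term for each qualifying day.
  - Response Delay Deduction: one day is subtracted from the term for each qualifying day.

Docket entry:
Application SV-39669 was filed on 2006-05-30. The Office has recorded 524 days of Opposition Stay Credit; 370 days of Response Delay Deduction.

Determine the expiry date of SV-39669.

October 31, 2025

Base term: filing date + 19 years → 30 May 2025.
Opposition Stay Credit: +524 days → 5 November 2026.
Response Delay Deduction: −370 days → 31 October 2025.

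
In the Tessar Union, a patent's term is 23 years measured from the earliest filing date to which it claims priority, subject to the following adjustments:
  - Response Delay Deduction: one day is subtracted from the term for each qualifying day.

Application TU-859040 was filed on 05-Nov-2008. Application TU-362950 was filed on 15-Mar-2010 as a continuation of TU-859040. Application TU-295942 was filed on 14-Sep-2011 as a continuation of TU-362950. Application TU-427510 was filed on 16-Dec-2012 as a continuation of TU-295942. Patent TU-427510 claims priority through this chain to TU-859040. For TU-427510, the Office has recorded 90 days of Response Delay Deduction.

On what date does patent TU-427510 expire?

Earliest priority filing: 5 November 2008.
Base term: 5 November 2008 + 23 years → 5 November 2031.
Response Delay Deduction: −90 days → 7 August 2031.

August 7, 2031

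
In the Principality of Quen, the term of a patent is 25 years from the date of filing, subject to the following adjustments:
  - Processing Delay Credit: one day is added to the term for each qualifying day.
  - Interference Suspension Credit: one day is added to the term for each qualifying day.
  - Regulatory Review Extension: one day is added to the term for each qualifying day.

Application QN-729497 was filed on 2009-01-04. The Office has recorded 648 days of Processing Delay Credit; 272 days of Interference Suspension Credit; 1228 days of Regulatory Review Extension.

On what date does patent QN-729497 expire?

November 22, 2039

Base term: filing date + 25 years → 4 January 2034.
Processing Delay Credit: +648 days → 14 October 2035.
Interference Suspension Credit: +272 days → 12 July 2036.
Regulatory Review Extension: +1228 days → 22 November 2039.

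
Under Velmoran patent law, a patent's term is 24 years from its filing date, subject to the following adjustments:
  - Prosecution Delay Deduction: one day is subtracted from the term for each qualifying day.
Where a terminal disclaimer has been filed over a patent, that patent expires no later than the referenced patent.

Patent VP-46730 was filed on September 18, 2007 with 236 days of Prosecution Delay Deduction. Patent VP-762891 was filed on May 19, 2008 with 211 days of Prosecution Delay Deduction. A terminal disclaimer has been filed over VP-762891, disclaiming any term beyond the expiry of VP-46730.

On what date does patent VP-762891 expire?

January 25, 2031

Natural term of VP-762891:
  Base: filing + 24 years → 19 May 2032.
  Prosecution Delay Deduction: −211 days → 21 October 2031.
Expiry of referenced patent VP-46730:
  Base: filing + 24 years → 18 September 2031.
  Prosecution Delay Deduction: −236 days → 25 January 2031.
Terminal disclaimer: VP-762891 expires on the earlier of 21 October 2031 and 25 January 2031.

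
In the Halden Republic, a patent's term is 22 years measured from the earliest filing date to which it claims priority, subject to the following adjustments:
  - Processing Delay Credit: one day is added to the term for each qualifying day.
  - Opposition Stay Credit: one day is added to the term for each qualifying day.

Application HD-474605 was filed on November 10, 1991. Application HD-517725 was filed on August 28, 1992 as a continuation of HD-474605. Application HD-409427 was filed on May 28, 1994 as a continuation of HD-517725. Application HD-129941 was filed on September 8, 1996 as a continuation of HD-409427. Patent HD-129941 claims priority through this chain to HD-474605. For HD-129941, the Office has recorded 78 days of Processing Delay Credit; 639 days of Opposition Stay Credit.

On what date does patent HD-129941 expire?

2015-10-28

Earliest priority filing: 10 November 1991.
Base term: 10 November 1991 + 22 years → 10 November 2013.
Processing Delay Credit: +78 days → 27 January 2014.
Opposition Stay Credit: +639 days → 28 October 2015.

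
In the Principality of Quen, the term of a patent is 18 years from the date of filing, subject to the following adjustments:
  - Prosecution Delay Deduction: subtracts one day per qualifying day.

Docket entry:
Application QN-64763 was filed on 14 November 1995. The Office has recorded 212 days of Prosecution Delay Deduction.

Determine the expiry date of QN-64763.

April 16, 2013

Base term: filing date + 18 years → 14 November 2013.
Prosecution Delay Deduction: −212 days → 16 April 2013.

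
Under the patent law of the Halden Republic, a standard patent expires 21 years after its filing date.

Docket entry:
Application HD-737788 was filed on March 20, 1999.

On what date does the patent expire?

2020-03-20

Filing date + 21 years → 20 March 2020.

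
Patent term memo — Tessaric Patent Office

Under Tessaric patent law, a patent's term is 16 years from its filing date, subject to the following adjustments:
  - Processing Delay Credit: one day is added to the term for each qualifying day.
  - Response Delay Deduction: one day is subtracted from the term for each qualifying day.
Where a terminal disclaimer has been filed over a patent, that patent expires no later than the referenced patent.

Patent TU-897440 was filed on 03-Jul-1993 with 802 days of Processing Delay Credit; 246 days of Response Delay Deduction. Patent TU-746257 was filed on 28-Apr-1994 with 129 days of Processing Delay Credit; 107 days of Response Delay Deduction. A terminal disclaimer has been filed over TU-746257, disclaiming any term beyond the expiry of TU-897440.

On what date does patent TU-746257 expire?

Natural term of TU-746257:
  Base: filing + 16 years → 28 April 2010.
  Processing Delay Credit: +129 days → 4 September 2010.
  Response Delay Deduction: −107 days → 20 May 2010.
Expiry of referenced patent TU-897440:
  Base: filing + 16 years → 3 July 2009.
  Processing Delay Credit: +802 days → 13 September 2011.
  Response Delay Deduction: −246 days → 10 January 2011.
Terminal disclaimer: TU-746257 expires on the earlier of 20 May 2010 and 10 January 2011.

May 20, 2010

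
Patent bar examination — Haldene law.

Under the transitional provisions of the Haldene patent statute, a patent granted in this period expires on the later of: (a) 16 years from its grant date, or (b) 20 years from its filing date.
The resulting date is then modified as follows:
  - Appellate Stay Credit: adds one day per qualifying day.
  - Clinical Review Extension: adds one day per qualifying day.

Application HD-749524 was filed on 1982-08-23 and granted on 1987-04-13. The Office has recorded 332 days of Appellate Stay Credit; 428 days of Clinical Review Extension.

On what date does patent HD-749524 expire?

(a) grant + 16 years → 13 April 2003.
(b) filing + 20 years → 23 August 2002.
Later of the two: 13 April 2003.
Appellate Stay Credit: +332 days → 10 March 2004.
Clinical Review Extension: +428 days → 12 May 2005.

2005-05-12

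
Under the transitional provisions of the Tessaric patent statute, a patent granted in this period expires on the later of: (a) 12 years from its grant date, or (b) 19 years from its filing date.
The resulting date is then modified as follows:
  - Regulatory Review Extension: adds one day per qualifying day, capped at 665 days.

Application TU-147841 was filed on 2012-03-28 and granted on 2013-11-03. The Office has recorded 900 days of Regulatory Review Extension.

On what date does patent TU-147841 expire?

(a) grant + 12 years → 3 November 2025.
(b) filing + 19 years → 28 March 2031.
Later of the two: 28 March 2031.
Regulatory Review Extension: 900 days claimed exceeds the 665-day cap, so +665 days → 21 January 2033.

January 21, 2033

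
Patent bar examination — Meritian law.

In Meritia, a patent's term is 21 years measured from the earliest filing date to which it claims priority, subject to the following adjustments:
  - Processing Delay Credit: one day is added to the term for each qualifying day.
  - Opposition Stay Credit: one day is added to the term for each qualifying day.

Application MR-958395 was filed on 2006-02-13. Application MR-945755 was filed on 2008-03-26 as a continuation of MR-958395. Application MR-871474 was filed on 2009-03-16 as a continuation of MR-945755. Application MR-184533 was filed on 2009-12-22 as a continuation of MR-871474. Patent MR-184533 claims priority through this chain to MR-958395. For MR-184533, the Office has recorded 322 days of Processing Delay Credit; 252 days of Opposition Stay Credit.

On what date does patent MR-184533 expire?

2028-09-09

Earliest priority filing: 13 February 2006.
Base term: 13 February 2006 + 21 years → 13 February 2027.
Processing Delay Credit: +322 days → 1 January 2028.
Opposition Stay Credit: +252 days → 9 September 2028.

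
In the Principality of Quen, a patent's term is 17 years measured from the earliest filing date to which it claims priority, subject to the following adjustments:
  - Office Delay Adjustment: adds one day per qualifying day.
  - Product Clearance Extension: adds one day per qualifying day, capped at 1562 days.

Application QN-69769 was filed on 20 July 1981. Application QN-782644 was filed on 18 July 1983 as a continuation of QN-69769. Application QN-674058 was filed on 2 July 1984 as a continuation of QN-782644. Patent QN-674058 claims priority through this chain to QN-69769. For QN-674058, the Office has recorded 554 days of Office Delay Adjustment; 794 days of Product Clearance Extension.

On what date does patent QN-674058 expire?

2002-03-29

Earliest priority filing: 20 July 1981.
Base term: 20 July 1981 + 17 years → 20 July 1998.
Office Delay Adjustment: +554 days → 25 January 2000.
Product Clearance Extension: 794 days (within the 1562-day cap) → +794 days → 29 March 2002.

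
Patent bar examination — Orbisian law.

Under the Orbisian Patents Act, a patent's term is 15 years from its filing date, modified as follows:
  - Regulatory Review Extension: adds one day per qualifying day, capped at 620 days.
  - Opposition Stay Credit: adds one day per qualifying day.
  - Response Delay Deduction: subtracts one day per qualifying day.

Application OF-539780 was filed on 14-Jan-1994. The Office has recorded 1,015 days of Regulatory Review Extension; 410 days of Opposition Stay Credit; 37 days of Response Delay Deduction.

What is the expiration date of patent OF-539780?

Base term: filing date + 15 years → 14 January 2009.
Regulatory Review Extension: 1015 days claimed exceeds the 620-day cap, so +620 days → 26 September 2010.
Opposition Stay Credit: +410 days → 10 November 2011.
Response Delay Deduction: −37 days → 4 October 2011.

October 4, 2011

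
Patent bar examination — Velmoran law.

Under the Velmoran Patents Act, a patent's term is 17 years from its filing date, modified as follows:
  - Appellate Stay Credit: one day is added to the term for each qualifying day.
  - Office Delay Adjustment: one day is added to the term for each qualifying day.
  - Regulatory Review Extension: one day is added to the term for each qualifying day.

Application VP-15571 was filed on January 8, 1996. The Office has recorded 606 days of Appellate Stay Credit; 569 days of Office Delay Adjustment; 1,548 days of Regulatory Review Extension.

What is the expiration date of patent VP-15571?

2020-06-23

Base term: filing date + 17 years → 8 January 2013.
Appellate Stay Credit: +606 days → 6 September 2014.
Office Delay Adjustment: +569 days → 28 March 2016.
Regulatory Review Extension: +1548 days → 23 June 2020.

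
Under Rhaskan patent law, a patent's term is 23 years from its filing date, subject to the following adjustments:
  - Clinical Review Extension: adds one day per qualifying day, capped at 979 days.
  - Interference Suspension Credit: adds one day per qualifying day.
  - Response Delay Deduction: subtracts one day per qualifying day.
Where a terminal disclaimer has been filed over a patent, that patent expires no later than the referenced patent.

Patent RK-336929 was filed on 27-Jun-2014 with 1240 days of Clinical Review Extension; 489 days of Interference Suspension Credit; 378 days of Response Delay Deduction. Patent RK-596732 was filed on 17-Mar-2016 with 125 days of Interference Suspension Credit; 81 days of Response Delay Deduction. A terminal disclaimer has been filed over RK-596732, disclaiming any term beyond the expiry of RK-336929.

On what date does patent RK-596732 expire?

April 30, 2039

Natural term of RK-596732:
  Base: filing + 23 years → 17 March 2039.
  Interference Suspension Credit: +125 days → 20 July 2039.
  Response Delay Deduction: −81 days → 30 April 2039.
Expiry of referenced patent RK-336929:
  Base: filing + 23 years → 27 June 2037.
  Clinical Review Extension: 1240 days claimed exceeds the 979-day cap, so +979 days → 2 March 2040.
  Interference Suspension Credit: +489 days → 4 July 2041.
  Response Delay Deduction: −378 days → 21 June 2040.
Terminal disclaimer: RK-596732 expires on the earlier of 30 April 2039 and 21 June 2040.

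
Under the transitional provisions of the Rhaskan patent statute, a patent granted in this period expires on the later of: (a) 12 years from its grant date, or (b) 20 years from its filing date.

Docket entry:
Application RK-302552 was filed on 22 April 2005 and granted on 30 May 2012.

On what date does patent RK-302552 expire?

2025-04-22

(a) grant + 12 years → 30 May 2024.
(b) filing + 20 years → 22 April 2025.
Later of the two: 22 April 2025.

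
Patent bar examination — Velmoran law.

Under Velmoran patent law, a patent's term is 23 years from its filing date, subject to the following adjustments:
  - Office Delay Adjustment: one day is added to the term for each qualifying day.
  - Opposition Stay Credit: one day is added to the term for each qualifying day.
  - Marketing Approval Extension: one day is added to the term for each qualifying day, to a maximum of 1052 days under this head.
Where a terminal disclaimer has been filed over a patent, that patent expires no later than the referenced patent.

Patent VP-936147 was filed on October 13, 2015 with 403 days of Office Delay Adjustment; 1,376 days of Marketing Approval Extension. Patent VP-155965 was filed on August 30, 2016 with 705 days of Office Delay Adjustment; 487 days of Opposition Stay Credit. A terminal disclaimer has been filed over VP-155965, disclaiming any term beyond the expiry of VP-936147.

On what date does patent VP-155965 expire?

Natural term of VP-155965:
  Base: filing + 23 years → 30 August 2039.
  Office Delay Adjustment: +705 days → 4 August 2041.
  Opposition Stay Credit: +487 days → 4 December 2042.
Expiry of referenced patent VP-936147:
  Base: filing + 23 years → 13 October 2038.
  Office Delay Adjustment: +403 days → 20 November 2039.
  Marketing Approval Extension: 1376 days claimed exceeds the 1052-day cap, so +1052 days → 7 October 2042.
Terminal disclaimer: VP-155965 expires on the earlier of 4 December 2042 and 7 October 2042.

October 7, 2042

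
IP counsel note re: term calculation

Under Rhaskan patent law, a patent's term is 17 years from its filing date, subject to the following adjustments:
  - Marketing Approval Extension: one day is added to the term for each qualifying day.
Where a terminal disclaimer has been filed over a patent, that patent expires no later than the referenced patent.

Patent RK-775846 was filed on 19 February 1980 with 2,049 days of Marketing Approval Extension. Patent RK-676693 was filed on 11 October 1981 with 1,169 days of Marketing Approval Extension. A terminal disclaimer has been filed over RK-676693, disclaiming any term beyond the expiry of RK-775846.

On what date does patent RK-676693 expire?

Natural term of RK-676693:
  Base: filing + 17 years → 11 October 1998.
  Marketing Approval Extension: +1169 days → 23 December 2001.
Expiry of referenced patent RK-775846:
  Base: filing + 17 years → 19 February 1997.
  Marketing Approval Extension: +2049 days → 30 September 2002.
Terminal disclaimer: RK-676693 expires on the earlier of 23 December 2001 and 30 September 2002.

December 23, 2001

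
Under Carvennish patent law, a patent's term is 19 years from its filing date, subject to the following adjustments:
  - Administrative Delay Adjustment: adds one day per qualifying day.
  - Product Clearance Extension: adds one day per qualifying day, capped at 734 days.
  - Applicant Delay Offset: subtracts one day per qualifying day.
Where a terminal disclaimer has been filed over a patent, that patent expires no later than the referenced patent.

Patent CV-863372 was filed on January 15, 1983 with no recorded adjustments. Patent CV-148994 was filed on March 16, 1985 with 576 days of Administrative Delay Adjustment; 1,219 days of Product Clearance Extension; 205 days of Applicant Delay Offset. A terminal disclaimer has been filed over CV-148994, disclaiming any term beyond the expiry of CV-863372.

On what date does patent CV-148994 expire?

2002-01-15

Natural term of CV-148994:
  Base: filing + 19 years → 16 March 2004.
  Administrative Delay Adjustment: +576 days → 13 October 2005.
  Product Clearance Extension: 1219 days claimed exceeds the 734-day cap, so +734 days → 17 October 2007.
  Applicant Delay Offset: −205 days → 26 March 2007.
Expiry of referenced patent CV-863372:
  Base: filing + 19 years → 15 January 2002.
Terminal disclaimer: CV-148994 expires on the earlier of 26 March 2007 and 15 January 2002.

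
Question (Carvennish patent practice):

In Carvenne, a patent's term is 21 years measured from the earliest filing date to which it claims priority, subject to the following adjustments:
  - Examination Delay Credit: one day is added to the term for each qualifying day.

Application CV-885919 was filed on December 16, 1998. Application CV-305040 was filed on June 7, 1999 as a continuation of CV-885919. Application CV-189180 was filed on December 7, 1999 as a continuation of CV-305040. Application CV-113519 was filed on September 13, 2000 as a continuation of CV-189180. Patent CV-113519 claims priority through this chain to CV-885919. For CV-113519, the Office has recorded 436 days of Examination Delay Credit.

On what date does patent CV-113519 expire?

2021-02-24

Earliest priority filing: 16 December 1998.
Base term: 16 December 1998 + 21 years → 16 December 2019.
Examination Delay Credit: +436 days → 24 February 2021.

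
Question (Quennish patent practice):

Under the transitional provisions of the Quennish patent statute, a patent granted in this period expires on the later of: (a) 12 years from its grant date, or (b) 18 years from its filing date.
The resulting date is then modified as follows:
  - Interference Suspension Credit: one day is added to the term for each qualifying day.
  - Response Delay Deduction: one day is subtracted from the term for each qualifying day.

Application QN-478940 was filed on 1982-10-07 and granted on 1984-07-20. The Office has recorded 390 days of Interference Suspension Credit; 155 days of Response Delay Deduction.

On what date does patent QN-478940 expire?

May 30, 2001

(a) grant + 12 years → 20 July 1996.
(b) filing + 18 years → 7 October 2000.
Later of the two: 7 October 2000.
Interference Suspension Credit: +390 days → 1 November 2001.
Response Delay Deduction: −155 days → 30 May 2001.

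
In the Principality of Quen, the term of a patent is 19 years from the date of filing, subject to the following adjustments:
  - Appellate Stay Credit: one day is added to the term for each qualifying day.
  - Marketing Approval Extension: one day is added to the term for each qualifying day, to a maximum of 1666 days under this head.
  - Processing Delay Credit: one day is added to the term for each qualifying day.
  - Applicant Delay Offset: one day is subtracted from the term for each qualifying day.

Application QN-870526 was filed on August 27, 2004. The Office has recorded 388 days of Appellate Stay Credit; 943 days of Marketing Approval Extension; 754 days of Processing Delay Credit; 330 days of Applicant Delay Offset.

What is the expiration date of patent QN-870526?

2028-06-16

Base term: filing date + 19 years → 27 August 2023.
Appellate Stay Credit: +388 days → 18 September 2024.
Marketing Approval Extension: 943 days (within the 1666-day cap) → +943 days → 19 April 2027.
Processing Delay Credit: +754 days → 12 May 2029.
Applicant Delay Offset: −330 days → 16 June 2028.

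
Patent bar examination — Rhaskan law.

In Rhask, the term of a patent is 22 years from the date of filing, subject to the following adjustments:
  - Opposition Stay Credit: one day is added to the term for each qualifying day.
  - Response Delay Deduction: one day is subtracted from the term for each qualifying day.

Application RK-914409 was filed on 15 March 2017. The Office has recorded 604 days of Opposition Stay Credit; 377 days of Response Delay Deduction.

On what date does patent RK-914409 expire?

Base term: filing date + 22 years → 15 March 2039.
Opposition Stay Credit: +604 days → 8 November 2040.
Response Delay Deduction: −377 days → 28 October 2039.

October 28, 2039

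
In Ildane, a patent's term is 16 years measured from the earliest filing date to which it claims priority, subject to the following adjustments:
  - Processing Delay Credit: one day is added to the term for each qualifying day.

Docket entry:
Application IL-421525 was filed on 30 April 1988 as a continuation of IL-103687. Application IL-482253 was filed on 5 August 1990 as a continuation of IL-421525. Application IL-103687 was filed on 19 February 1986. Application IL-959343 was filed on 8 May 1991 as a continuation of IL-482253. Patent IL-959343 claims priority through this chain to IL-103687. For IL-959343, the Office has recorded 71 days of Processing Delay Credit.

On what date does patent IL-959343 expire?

Earliest priority filing: 19 February 1986.
Base term: 19 February 1986 + 16 years → 19 February 2002.
Processing Delay Credit: +71 days → 1 May 2002.

May 1, 2002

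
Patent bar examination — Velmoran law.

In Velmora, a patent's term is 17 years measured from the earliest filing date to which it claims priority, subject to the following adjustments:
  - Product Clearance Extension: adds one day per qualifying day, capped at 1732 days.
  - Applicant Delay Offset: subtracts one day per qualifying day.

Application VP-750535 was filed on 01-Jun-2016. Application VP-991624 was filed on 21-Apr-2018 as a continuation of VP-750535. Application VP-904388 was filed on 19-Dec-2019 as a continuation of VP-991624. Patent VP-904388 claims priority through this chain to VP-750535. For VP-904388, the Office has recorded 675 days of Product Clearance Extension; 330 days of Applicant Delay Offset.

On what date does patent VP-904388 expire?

2034-05-12

Earliest priority filing: 1 June 2016.
Base term: 1 June 2016 + 17 years → 1 June 2033.
Product Clearance Extension: 675 days (within the 1732-day cap) → +675 days → 7 April 2035.
Applicant Delay Offset: −330 days → 12 May 2034.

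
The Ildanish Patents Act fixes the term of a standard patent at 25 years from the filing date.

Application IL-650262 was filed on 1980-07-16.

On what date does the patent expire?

Filing date + 25 years → 16 July 2005.

2005-07-16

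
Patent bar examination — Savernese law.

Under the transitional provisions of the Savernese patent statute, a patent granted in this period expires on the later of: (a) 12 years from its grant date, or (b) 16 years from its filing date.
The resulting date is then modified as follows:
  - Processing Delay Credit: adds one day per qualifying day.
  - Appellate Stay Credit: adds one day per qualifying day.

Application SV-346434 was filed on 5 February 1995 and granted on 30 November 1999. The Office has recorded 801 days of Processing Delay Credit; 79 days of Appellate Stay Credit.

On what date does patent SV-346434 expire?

April 28, 2014

(a) grant + 12 years → 30 November 2011.
(b) filing + 16 years → 5 February 2011.
Later of the two: 30 November 2011.
Processing Delay Credit: +801 days → 8 February 2014.
Appellate Stay Credit: +79 days → 28 April 2014.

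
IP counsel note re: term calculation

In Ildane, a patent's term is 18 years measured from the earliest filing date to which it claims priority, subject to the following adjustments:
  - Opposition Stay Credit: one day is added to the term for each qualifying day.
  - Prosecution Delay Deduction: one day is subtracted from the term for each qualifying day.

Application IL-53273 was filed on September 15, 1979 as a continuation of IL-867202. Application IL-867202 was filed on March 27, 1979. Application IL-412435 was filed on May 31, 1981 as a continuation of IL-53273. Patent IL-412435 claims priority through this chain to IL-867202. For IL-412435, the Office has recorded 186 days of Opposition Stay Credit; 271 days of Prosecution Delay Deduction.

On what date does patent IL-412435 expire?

Earliest priority filing: 27 March 1979.
Base term: 27 March 1979 + 18 years → 27 March 1997.
Opposition Stay Credit: +186 days → 29 September 1997.
Prosecution Delay Deduction: −271 days → 1 January 1997.

January 1, 1997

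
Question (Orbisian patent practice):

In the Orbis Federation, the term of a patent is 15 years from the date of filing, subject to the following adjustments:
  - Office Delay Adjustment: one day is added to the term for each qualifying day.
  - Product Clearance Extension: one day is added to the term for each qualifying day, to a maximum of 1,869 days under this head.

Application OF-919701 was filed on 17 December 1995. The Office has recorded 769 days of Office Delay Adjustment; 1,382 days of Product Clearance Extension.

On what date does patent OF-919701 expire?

November 6, 2016

Base term: filing date + 15 years → 17 December 2010.
Office Delay Adjustment: +769 days → 24 January 2013.
Product Clearance Extension: 1382 days (within the 1869-day cap) → +1382 days → 6 November 2016.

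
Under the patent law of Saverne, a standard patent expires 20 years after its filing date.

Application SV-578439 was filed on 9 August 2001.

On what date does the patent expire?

Filing date + 20 years → 9 August 2021.

2021-08-09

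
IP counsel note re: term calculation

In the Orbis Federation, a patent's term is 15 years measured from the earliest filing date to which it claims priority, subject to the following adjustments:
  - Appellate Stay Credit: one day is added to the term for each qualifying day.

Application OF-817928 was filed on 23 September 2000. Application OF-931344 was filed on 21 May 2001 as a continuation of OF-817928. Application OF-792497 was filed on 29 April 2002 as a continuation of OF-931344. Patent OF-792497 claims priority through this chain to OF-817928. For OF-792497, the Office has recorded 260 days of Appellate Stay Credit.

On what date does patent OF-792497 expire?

June 9, 2016

Earliest priority filing: 23 September 2000.
Base term: 23 September 2000 + 15 years → 23 September 2015.
Appellate Stay Credit: +260 days → 9 June 2016.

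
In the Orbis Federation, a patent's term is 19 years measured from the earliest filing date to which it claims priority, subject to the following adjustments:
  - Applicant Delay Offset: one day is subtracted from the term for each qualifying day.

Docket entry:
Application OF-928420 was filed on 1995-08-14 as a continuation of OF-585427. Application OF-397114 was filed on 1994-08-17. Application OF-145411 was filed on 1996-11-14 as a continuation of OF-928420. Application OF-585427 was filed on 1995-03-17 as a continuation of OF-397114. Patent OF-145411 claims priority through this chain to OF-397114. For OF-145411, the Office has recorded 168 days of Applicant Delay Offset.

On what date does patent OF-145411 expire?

March 2, 2013

Earliest priority filing: 17 August 1994.
Base term: 17 August 1994 + 19 years → 17 August 2013.
Applicant Delay Offset: −168 days → 2 March 2013.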